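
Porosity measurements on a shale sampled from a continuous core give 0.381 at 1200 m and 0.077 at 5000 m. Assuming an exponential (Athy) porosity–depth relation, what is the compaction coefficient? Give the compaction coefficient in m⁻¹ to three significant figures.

Working in km (1 km = 1000 m; c in km⁻¹ = c in m⁻¹ × 1000):
Athy: φ(d) = φ₀ e^(−cd) ⇒ φ₁/φ₂ = e^{c(d₂−d₁)} ⇒ c = ln(φ₁/φ₂)/(d₂−d₁)
c = ln(0.381/0.077) / (5 − 1.2) = ln(4.948) / 3.8 = 1.5990 / 3.8 = 0.4208 km⁻¹

0.000421 m⁻¹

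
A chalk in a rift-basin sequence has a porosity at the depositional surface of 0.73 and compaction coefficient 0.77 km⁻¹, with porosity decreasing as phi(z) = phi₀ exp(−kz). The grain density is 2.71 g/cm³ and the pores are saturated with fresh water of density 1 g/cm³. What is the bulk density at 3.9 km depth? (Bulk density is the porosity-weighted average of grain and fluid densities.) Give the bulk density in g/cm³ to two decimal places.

2.65 g/cm³

Porosity at depth: phi = 0.73·exp(−0.77×3.9) = 0.73×0.0496 = 0.0362
Bulk density: ρ_b = (1−phi)ρ_g + phi·ρ_f = 0.9638×2.71 + 0.0362×1
       = 2.612 + 0.036 = 2.648 g/cm³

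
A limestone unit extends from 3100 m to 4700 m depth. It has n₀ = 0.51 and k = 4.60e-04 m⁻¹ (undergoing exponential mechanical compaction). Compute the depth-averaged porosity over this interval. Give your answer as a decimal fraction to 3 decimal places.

Working in km (1 km = 1000 m; k in km⁻¹ = k in m⁻¹ × 1000):
⟨n⟩ = (1/(Z₂−Z₁)) ∫ n₀ e^(−kZ) dZ = n₀·(e^(−k·Z₁) − e^(−k·Z₂)) / (k·(Z₂−Z₁))
e^(−0.46×3.1) = 0.2403; e^(−0.46×4.7) = 0.1151
⟨n⟩ = 0.51 × (0.2403 − 0.1151) / (0.46 × 1.6) = 0.51 × 0.1701 = 0.0867

0.087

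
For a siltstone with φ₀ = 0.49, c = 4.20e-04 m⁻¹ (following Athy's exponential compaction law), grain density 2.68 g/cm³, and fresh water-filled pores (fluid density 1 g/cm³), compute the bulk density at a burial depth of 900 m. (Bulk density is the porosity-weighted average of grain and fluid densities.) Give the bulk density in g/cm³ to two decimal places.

2.12 g/cm³

Working in km (1 km = 1000 m; c in km⁻¹ = c in m⁻¹ × 1000):
Porosity at depth: φ = 0.49·exp(−0.42×0.9) = 0.49×0.6852 = 0.3358
Bulk density: ρ_b = (1−φ)ρ_g + φ·ρ_f = 0.6642×2.68 + 0.3358×1
       = 1.780 + 0.336 = 2.116 g/cm³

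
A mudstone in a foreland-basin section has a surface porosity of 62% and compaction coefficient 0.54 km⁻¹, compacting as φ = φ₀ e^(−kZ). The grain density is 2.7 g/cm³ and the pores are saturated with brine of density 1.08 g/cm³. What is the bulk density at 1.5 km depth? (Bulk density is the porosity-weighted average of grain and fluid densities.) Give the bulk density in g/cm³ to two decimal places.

2.25 g/cm³

Porosity at depth: φ = 0.62·exp(−0.54×1.5) = 0.62×0.4449 = 0.2758
Bulk density: ρ_b = (1−φ)ρ_g + φ·ρ_f = 0.7242×2.7 + 0.2758×1.08
       = 1.955 + 0.298 = 2.253 g/cm³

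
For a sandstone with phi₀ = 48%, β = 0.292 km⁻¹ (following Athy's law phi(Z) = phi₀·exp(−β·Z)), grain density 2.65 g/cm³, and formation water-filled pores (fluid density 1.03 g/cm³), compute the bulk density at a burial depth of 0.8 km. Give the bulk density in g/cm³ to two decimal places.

2.03 g/cm³

Porosity at depth: phi = 0.48·exp(−0.292×0.8) = 0.48×0.7917 = 0.3800
Bulk density: ρ_b = (1−phi)ρ_g + phi·ρ_f = 0.6200×2.65 + 0.3800×1.03
       = 1.643 + 0.391 = 2.034 g/cm³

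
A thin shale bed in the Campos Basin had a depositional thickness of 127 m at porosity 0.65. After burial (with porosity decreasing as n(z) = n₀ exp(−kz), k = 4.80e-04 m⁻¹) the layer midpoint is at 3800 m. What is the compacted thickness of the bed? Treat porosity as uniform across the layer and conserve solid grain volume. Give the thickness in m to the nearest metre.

Working in km (1 km = 1000 m; k in km⁻¹ = k in m⁻¹ × 1000):
Porosity at 3.8 km: n = 0.65·exp(−0.48×3.8) = 0.1049
Solid-volume conservation: h(1−n) = h₀(1−n₀) ⇒ h = h₀·(1−n₀)/(1−n)
h = 0.127 × (1 − 0.65)/(1 − 0.1049) = 0.127 × 0.3910 = 0.0497 km

50 m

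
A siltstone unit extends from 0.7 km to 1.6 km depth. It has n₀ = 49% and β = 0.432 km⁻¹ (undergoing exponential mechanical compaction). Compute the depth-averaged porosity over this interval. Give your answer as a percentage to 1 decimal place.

⟨n⟩ = (1/(d₂−d₁)) ∫ n₀ e^(−βd) dd = n₀·(e^(−β·d₁) − e^(−β·d₂)) / (β·(d₂−d₁))
e^(−0.432×0.7) = 0.7390; e^(−0.432×1.6) = 0.5010
⟨n⟩ = 0.49 × (0.7390 − 0.5010) / (0.432 × 0.9) = 0.49 × 0.6123 = 0.3000

30.0%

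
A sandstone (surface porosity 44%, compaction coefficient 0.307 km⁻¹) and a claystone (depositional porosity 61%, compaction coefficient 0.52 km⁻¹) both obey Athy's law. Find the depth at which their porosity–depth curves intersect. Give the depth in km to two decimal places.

Set n₀ₐ e^(−kₐZ) = n₀ᵦ e^(−kᵦZ) ⇒ ln(n₀ₐ/n₀ᵦ) = (kₐ − kᵦ)·Z
Z = ln(0.44/0.61) / (0.307 − 0.52) = -0.3267 / -0.213 = 1.534 km

1.53 km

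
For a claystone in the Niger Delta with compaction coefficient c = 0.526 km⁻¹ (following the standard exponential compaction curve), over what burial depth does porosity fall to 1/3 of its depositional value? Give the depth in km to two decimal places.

2.09 km

phi/phi₀ = 1/3 ⇒ exp(−c·Z) = 1/3 ⇒ Z = ln(3) / c
Z = 1.0986 / 0.526 = 2.089 km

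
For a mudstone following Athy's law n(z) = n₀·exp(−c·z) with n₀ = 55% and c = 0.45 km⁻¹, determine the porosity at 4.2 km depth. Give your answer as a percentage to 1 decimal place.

n = n₀·exp(−c·z) = 0.55 × exp(−0.45 × 4.2) = 0.55 × exp(−1.89)
  = 0.55 × 0.1511 = 0.0831

8.3%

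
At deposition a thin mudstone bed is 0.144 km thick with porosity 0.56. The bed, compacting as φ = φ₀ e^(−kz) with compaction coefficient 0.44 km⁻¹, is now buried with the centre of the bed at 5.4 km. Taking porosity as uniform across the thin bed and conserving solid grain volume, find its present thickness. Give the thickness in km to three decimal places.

0.067 km

Porosity at 5.4 km: φ = 0.56·exp(−0.44×5.4) = 0.0520
Solid-volume conservation: h(1−φ) = h₀(1−φ₀) ⇒ h = h₀·(1−φ₀)/(1−φ)
h = 0.144 × (1 − 0.56)/(1 − 0.0520) = 0.144 × 0.4642 = 0.0668 km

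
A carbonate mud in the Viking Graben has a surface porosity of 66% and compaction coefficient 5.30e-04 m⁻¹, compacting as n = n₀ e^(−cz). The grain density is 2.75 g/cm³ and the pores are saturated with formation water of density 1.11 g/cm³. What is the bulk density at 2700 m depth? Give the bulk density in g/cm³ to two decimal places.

Working in km (1 km = 1000 m; c in km⁻¹ = c in m⁻¹ × 1000):
Porosity at depth: n = 0.66·exp(−0.53×2.7) = 0.66×0.2391 = 0.1578
Bulk density: ρ_b = (1−n)ρ_g + n·ρ_f = 0.8422×2.75 + 0.1578×1.11
       = 2.316 + 0.175 = 2.491 g/cm³

2.49 g/cm³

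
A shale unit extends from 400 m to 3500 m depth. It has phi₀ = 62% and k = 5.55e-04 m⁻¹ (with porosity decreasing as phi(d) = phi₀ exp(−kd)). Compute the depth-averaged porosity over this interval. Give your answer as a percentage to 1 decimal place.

Working in km (1 km = 1000 m; k in km⁻¹ = k in m⁻¹ × 1000):
⟨phi⟩ = (1/(d₂−d₁)) ∫ phi₀ e^(−kd) dd = phi₀·(e^(−k·d₁) − e^(−k·d₂)) / (k·(d₂−d₁))
e^(−0.555×0.4) = 0.8009; e^(−0.555×3.5) = 0.1433
⟨phi⟩ = 0.62 × (0.8009 − 0.1433) / (0.555 × 3.1) = 0.62 × 0.3822 = 0.2370

23.7%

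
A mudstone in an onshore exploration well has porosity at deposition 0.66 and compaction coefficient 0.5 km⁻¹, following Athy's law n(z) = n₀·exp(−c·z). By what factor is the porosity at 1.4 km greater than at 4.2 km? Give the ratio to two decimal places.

n(z₁)/n(z₂) = e^(−c·z₁)/e^(−c·z₂) = e^{c(z₂−z₁)}
= exp(0.5 × 2.8) = exp(1.4) = 4.0552

4.06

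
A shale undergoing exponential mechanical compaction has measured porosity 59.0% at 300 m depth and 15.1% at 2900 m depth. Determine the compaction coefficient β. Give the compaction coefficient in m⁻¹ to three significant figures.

0.000524 m⁻¹

Working in km (1 km = 1000 m; β in km⁻¹ = β in m⁻¹ × 1000):
Athy: n(z) = n₀ e^(−βz) ⇒ n₁/n₂ = e^{β(z₂−z₁)} ⇒ β = ln(n₁/n₂)/(z₂−z₁)
β = ln(0.59/0.151) / (2.9 − 0.3) = ln(3.907) / 2.6 = 1.3628 / 2.6 = 0.5242 km⁻¹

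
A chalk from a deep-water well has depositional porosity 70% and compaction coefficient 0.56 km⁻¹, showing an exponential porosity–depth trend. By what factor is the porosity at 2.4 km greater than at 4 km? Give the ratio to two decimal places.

2.45

n(z₁)/n(z₂) = e^(−β·z₁)/e^(−β·z₂) = e^{β(z₂−z₁)}
= exp(0.56 × 1.6) = exp(0.896) = 2.4498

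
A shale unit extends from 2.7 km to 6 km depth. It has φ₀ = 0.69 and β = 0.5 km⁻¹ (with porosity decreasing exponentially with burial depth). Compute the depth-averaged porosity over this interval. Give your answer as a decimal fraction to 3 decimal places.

⟨φ⟩ = (1/(z₂−z₁)) ∫ φ₀ e^(−βz) dz = φ₀·(e^(−β·z₁) − e^(−β·z₂)) / (β·(z₂−z₁))
e^(−0.5×2.7) = 0.2592; e^(−0.5×6) = 0.0498
⟨φ⟩ = 0.69 × (0.2592 − 0.0498) / (0.5 × 3.3) = 0.69 × 0.1269 = 0.0876

0.088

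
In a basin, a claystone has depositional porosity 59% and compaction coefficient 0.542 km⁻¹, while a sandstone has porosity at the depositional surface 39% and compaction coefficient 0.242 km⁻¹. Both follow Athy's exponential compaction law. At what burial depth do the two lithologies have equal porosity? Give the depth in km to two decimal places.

Set φ₀ₐ e^(−kₐz) = φ₀ᵦ e^(−kᵦz) ⇒ ln(φ₀ₐ/φ₀ᵦ) = (kₐ − kᵦ)·z
z = ln(0.59/0.39) / (0.542 − 0.242) = 0.4140 / 0.3 = 1.380 km

1.38 km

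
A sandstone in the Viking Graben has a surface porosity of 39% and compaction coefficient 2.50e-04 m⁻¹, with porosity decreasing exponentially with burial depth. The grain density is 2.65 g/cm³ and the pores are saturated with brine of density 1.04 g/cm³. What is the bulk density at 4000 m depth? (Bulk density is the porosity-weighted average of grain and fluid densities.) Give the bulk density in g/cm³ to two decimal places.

Working in km (1 km = 1000 m; k in km⁻¹ = k in m⁻¹ × 1000):
Porosity at depth: φ = 0.39·exp(−0.25×4) = 0.39×0.3679 = 0.1435
Bulk density: ρ_b = (1−φ)ρ_g + φ·ρ_f = 0.8565×2.65 + 0.1435×1.04
       = 2.270 + 0.149 = 2.419 g/cm³

2.42 g/cm³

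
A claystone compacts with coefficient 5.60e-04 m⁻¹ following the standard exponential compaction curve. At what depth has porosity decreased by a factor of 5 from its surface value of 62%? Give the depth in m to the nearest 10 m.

2870 m

Working in km (1 km = 1000 m; k in km⁻¹ = k in m⁻¹ × 1000):
φ/φ₀ = 1/5 ⇒ exp(−k·d) = 1/5 ⇒ d = ln(5) / k
d = 1.6094 / 0.56 = 2.874 km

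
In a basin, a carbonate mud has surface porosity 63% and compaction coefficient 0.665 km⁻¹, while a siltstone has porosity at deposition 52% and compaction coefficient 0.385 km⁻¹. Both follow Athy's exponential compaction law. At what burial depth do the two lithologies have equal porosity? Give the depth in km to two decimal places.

0.69 km

Set n₀ₐ e^(−βₐd) = n₀ᵦ e^(−βᵦd) ⇒ ln(n₀ₐ/n₀ᵦ) = (βₐ − βᵦ)·d
d = ln(0.63/0.52) / (0.665 − 0.385) = 0.1919 / 0.28 = 0.685 km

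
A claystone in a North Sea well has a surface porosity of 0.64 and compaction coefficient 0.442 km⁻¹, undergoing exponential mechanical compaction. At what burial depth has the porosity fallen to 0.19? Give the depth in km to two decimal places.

Invert Athy's law: d = ln(phi₀/phi) / β
d = ln(0.64/0.19) / 0.442 = ln(3.368) / 0.442 = 1.2144 / 0.442 = 2.748 km

2.75 km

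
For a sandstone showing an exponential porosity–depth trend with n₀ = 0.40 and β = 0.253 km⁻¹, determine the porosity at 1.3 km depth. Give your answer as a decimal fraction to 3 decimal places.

n = n₀·exp(−β·z) = 0.4 × exp(−0.253 × 1.3) = 0.4 × exp(−0.3289)
  = 0.4 × 0.7197 = 0.2879

0.288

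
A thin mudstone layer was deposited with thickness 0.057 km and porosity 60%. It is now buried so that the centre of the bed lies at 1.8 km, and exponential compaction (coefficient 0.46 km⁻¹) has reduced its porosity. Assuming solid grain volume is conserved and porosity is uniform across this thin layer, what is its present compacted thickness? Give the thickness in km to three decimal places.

0.031 km

Porosity at 1.8 km: φ = 0.6·exp(−0.46×1.8) = 0.2622
Solid-volume conservation: h(1−φ) = h₀(1−φ₀) ⇒ h = h₀·(1−φ₀)/(1−φ)
h = 0.057 × (1 − 0.6)/(1 − 0.2622) = 0.057 × 0.5421 = 0.0309 km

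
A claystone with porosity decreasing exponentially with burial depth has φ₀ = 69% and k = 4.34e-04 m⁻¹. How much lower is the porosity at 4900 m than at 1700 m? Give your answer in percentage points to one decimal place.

Working in km (1 km = 1000 m; k in km⁻¹ = k in m⁻¹ × 1000):
φ(1.7) = 0.69·e^(−0.434×1.7) = 0.3299
φ(4.9) = 0.69·e^(−0.434×4.9) = 0.0823
Δφ = 0.3299 − 0.0823 = 0.2477

24.8 percentage points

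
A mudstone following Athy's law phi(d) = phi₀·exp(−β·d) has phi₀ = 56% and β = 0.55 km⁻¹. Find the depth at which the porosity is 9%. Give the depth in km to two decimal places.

Invert Athy's law: d = ln(phi₀/phi) / β
d = ln(0.56/0.09) / 0.55 = ln(6.222) / 0.55 = 1.8281 / 0.55 = 3.324 km

3.32 km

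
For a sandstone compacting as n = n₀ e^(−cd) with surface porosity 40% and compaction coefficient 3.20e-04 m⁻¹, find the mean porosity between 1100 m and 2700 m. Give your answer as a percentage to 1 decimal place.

22.0%

Working in km (1 km = 1000 m; c in km⁻¹ = c in m⁻¹ × 1000):
⟨n⟩ = (1/(d₂−d₁)) ∫ n₀ e^(−cd) dd = n₀·(e^(−c·d₁) − e^(−c·d₂)) / (c·(d₂−d₁))
e^(−0.32×1.1) = 0.7033; e^(−0.32×2.7) = 0.4215
⟨n⟩ = 0.4 × (0.7033 − 0.4215) / (0.32 × 1.6) = 0.4 × 0.5504 = 0.2202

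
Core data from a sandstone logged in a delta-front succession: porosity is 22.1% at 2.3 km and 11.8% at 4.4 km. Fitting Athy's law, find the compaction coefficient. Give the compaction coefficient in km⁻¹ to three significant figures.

0.299 km⁻¹

Athy: phi(d) = phi₀ e^(−cd) ⇒ phi₁/phi₂ = e^{c(d₂−d₁)} ⇒ c = ln(phi₁/phi₂)/(d₂−d₁)
c = ln(0.221/0.118) / (4.4 − 2.3) = ln(1.873) / 2.1 = 0.6275 / 2.1 = 0.2988 km⁻¹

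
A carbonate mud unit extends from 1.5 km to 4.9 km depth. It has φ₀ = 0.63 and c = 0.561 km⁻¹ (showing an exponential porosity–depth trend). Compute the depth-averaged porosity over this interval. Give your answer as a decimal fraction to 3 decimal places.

0.121

⟨φ⟩ = (1/(d₂−d₁)) ∫ φ₀ e^(−cd) dd = φ₀·(e^(−c·d₁) − e^(−c·d₂)) / (c·(d₂−d₁))
e^(−0.561×1.5) = 0.4311; e^(−0.561×4.9) = 0.0640
⟨φ⟩ = 0.63 × (0.4311 − 0.0640) / (0.561 × 3.4) = 0.63 × 0.1924 = 0.1212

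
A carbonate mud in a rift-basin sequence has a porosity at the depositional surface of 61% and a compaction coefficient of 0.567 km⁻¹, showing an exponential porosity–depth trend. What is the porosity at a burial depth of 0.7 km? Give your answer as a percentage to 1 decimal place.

φ = φ₀·exp(−c·Z) = 0.61 × exp(−0.567 × 0.7) = 0.61 × exp(−0.3969)
  = 0.61 × 0.6724 = 0.4102

41.0%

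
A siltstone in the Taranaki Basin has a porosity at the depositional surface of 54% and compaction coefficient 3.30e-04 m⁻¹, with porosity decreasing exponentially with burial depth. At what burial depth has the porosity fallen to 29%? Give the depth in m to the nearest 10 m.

Working in km (1 km = 1000 m; c in km⁻¹ = c in m⁻¹ × 1000):
Invert Athy's law: Z = ln(n₀/n) / c
Z = ln(0.54/0.29) / 0.33 = ln(1.862) / 0.33 = 0.6217 / 0.33 = 1.884 km

1880 m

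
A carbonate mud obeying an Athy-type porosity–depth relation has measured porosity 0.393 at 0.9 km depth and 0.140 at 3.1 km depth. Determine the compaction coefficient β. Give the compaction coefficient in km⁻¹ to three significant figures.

0.469 km⁻¹

Athy: φ(d) = φ₀ e^(−βd) ⇒ φ₁/φ₂ = e^{β(d₂−d₁)} ⇒ β = ln(φ₁/φ₂)/(d₂−d₁)
β = ln(0.393/0.14) / (3.1 − 0.9) = ln(2.807) / 2.2 = 1.0322 / 2.2 = 0.4692 km⁻¹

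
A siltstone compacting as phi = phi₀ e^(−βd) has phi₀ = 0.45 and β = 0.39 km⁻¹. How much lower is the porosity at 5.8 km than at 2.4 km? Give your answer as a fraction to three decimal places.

phi(2.4) = 0.45·e^(−0.39×2.4) = 0.1765
phi(5.8) = 0.45·e^(−0.39×5.8) = 0.0469
Δphi = 0.1765 − 0.0469 = 0.1296

0.130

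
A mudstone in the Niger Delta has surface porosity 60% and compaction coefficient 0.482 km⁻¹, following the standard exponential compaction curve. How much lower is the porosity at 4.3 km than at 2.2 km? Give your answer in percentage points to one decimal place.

13.2 percentage points

phi(2.2) = 0.6·e^(−0.482×2.2) = 0.2078
phi(4.3) = 0.6·e^(−0.482×4.3) = 0.0755
Δphi = 0.2078 − 0.0755 = 0.1323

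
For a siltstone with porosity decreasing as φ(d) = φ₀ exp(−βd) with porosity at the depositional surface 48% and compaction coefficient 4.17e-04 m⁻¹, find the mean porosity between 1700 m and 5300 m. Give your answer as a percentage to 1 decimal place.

Working in km (1 km = 1000 m; β in km⁻¹ = β in m⁻¹ × 1000):
⟨φ⟩ = (1/(d₂−d₁)) ∫ φ₀ e^(−βd) dd = φ₀·(e^(−β·d₁) − e^(−β·d₂)) / (β·(d₂−d₁))
e^(−0.417×1.7) = 0.4922; e^(−0.417×5.3) = 0.1097
⟨φ⟩ = 0.48 × (0.4922 − 0.1097) / (0.417 × 3.6) = 0.48 × 0.2548 = 0.1223

12.2%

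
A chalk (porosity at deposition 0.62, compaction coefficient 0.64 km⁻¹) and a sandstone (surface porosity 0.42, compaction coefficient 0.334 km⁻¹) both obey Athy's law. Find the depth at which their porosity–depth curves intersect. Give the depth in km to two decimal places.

Set n₀ₐ e^(−kₐd) = n₀ᵦ e^(−kᵦd) ⇒ ln(n₀ₐ/n₀ᵦ) = (kₐ − kᵦ)·d
d = ln(0.62/0.42) / (0.64 − 0.334) = 0.3895 / 0.306 = 1.273 km

1.27 km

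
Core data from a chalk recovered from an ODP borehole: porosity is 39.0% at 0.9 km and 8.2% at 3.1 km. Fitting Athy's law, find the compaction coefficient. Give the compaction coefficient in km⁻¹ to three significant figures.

Athy: φ(d) = φ₀ e^(−βd) ⇒ φ₁/φ₂ = e^{β(d₂−d₁)} ⇒ β = ln(φ₁/φ₂)/(d₂−d₁)
β = ln(0.39/0.082) / (3.1 − 0.9) = ln(4.756) / 2.2 = 1.5594 / 2.2 = 0.7088 km⁻¹

0.709 km⁻¹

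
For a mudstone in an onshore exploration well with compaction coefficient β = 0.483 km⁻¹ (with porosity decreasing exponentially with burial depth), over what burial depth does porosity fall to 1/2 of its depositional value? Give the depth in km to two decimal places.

n/n₀ = 1/2 ⇒ exp(−β·z) = 1/2 ⇒ z = ln(2) / β
z = 0.6931 / 0.483 = 1.435 km

1.44 km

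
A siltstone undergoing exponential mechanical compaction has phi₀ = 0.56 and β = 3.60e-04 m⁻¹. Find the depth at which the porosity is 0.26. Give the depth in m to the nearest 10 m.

2130 m

Working in km (1 km = 1000 m; β in km⁻¹ = β in m⁻¹ × 1000):
Invert Athy's law: Z = ln(phi₀/phi) / β
Z = ln(0.56/0.26) / 0.36 = ln(2.154) / 0.36 = 0.7673 / 0.36 = 2.131 km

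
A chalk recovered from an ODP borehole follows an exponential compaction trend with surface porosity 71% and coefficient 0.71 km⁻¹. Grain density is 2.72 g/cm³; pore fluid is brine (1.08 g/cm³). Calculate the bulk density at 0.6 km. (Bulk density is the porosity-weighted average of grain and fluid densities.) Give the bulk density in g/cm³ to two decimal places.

Porosity at depth: phi = 0.71·exp(−0.71×0.6) = 0.71×0.6531 = 0.4637
Bulk density: ρ_b = (1−phi)ρ_g + phi·ρ_f = 0.5363×2.72 + 0.4637×1.08
       = 1.459 + 0.501 = 1.960 g/cm³

1.96 g/cm³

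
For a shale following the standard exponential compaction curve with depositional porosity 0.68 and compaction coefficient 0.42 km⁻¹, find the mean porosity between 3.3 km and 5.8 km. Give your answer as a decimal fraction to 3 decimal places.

⟨n⟩ = (1/(d₂−d₁)) ∫ n₀ e^(−kd) dd = n₀·(e^(−k·d₁) − e^(−k·d₂)) / (k·(d₂−d₁))
e^(−0.42×3.3) = 0.2501; e^(−0.42×5.8) = 0.0875
⟨n⟩ = 0.68 × (0.2501 − 0.0875) / (0.42 × 2.5) = 0.68 × 0.1548 = 0.1053

0.105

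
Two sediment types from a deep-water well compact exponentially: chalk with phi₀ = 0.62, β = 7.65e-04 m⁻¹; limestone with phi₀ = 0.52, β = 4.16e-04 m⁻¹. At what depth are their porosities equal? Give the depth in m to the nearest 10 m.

500 m

Working in km (1 km = 1000 m; β in km⁻¹ = β in m⁻¹ × 1000):
Set phi₀ₐ e^(−βₐZ) = phi₀ᵦ e^(−βᵦZ) ⇒ ln(phi₀ₐ/phi₀ᵦ) = (βₐ − βᵦ)·Z
Z = ln(0.62/0.52) / (0.765 − 0.416) = 0.1759 / 0.349 = 0.504 km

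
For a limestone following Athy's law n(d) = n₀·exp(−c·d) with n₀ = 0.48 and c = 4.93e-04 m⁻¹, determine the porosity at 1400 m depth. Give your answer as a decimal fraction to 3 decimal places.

Working in km (1 km = 1000 m; c in km⁻¹ = c in m⁻¹ × 1000):
n = n₀·exp(−c·d) = 0.48 × exp(−0.493 × 1.4) = 0.48 × exp(−0.6902)
  = 0.48 × 0.5015 = 0.2407

0.241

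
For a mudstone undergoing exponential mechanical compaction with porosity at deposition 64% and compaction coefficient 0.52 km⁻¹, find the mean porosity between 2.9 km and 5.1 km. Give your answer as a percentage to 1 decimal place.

8.4%

⟨φ⟩ = (1/(d₂−d₁)) ∫ φ₀ e^(−kd) dd = φ₀·(e^(−k·d₁) − e^(−k·d₂)) / (k·(d₂−d₁))
e^(−0.52×2.9) = 0.2214; e^(−0.52×5.1) = 0.0705
⟨φ⟩ = 0.64 × (0.2214 − 0.0705) / (0.52 × 2.2) = 0.64 × 0.1319 = 0.0844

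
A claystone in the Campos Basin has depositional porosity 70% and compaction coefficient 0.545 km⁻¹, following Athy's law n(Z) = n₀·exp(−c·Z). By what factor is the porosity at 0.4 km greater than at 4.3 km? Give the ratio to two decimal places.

n(Z₁)/n(Z₂) = e^(−c·Z₁)/e^(−c·Z₂) = e^{c(Z₂−Z₁)}
= exp(0.545 × 3.9) = exp(2.126) = 8.3771

8.38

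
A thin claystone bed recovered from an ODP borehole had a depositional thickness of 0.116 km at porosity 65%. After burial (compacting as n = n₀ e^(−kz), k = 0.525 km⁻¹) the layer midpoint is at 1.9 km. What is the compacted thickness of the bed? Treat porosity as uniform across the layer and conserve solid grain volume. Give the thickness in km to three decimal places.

Porosity at 1.9 km: n = 0.65·exp(−0.525×1.9) = 0.2397
Solid-volume conservation: h(1−n) = h₀(1−n₀) ⇒ h = h₀·(1−n₀)/(1−n)
h = 0.116 × (1 − 0.65)/(1 − 0.2397) = 0.116 × 0.4604 = 0.0534 km

0.053 km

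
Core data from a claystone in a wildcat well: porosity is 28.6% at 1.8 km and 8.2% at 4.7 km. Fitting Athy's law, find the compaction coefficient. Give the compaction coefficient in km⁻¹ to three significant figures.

0.431 km⁻¹

Athy: n(z) = n₀ e^(−cz) ⇒ n₁/n₂ = e^{c(z₂−z₁)} ⇒ c = ln(n₁/n₂)/(z₂−z₁)
c = ln(0.286/0.082) / (4.7 − 1.8) = ln(3.488) / 2.9 = 1.2493 / 2.9 = 0.4308 km⁻¹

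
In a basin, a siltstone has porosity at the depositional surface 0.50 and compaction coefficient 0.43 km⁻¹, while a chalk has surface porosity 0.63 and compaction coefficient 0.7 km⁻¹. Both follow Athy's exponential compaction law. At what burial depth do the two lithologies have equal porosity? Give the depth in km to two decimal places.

0.86 km

Set φ₀ₐ e^(−cₐz) = φ₀ᵦ e^(−cᵦz) ⇒ ln(φ₀ₐ/φ₀ᵦ) = (cₐ − cᵦ)·z
z = ln(0.5/0.63) / (0.43 − 0.7) = -0.2311 / -0.27 = 0.856 km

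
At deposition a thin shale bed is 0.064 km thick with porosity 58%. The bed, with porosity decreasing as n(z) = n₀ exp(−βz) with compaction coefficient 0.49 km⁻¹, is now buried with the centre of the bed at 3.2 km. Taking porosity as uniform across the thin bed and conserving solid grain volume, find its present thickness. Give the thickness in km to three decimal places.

0.031 km

Porosity at 3.2 km: n = 0.58·exp(−0.49×3.2) = 0.1209
Solid-volume conservation: h(1−n) = h₀(1−n₀) ⇒ h = h₀·(1−n₀)/(1−n)
h = 0.064 × (1 − 0.58)/(1 − 0.1209) = 0.064 × 0.4778 = 0.0306 km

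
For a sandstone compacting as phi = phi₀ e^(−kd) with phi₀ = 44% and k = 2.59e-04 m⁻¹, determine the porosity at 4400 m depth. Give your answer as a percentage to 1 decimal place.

14.1%

Working in km (1 km = 1000 m; k in km⁻¹ = k in m⁻¹ × 1000):
phi = phi₀·exp(−k·d) = 0.44 × exp(−0.259 × 4.4) = 0.44 × exp(−1.14)
  = 0.44 × 0.3199 = 0.1408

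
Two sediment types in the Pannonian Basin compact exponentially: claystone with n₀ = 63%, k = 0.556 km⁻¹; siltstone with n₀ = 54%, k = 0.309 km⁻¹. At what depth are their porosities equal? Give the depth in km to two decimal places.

0.62 km

Set n₀ₐ e^(−kₐZ) = n₀ᵦ e^(−kᵦZ) ⇒ ln(n₀ₐ/n₀ᵦ) = (kₐ − kᵦ)·Z
Z = ln(0.63/0.54) / (0.556 − 0.309) = 0.1542 / 0.247 = 0.624 km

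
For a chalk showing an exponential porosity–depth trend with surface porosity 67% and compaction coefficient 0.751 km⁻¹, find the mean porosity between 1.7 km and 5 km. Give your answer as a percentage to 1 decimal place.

⟨phi⟩ = (1/(d₂−d₁)) ∫ phi₀ e^(−βd) dd = phi₀·(e^(−β·d₁) − e^(−β·d₂)) / (β·(d₂−d₁))
e^(−0.751×1.7) = 0.2790; e^(−0.751×5) = 0.0234
⟨phi⟩ = 0.67 × (0.2790 − 0.0234) / (0.751 × 3.3) = 0.67 × 0.1031 = 0.0691

6.9%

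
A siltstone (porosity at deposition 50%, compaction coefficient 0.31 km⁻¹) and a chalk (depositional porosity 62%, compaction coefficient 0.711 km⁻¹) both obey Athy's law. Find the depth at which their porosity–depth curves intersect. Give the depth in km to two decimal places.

Set phi₀ₐ e^(−βₐd) = phi₀ᵦ e^(−βᵦd) ⇒ ln(phi₀ₐ/phi₀ᵦ) = (βₐ − βᵦ)·d
d = ln(0.5/0.62) / (0.31 − 0.711) = -0.2151 / -0.401 = 0.536 km

0.54 km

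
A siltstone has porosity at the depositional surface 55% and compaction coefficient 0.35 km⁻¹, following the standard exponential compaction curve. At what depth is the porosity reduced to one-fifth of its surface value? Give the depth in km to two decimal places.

4.60 km

φ/φ₀ = 1/5 ⇒ exp(−β·d) = 1/5 ⇒ d = ln(5) / β
d = 1.6094 / 0.35 = 4.598 km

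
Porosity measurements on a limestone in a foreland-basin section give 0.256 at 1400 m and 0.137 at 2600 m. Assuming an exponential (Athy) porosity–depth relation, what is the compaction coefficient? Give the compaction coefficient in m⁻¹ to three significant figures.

Working in km (1 km = 1000 m; c in km⁻¹ = c in m⁻¹ × 1000):
Athy: n(Z) = n₀ e^(−cZ) ⇒ n₁/n₂ = e^{c(Z₂−Z₁)} ⇒ c = ln(n₁/n₂)/(Z₂−Z₁)
c = ln(0.256/0.137) / (2.6 − 1.4) = ln(1.869) / 1.2 = 0.6252 / 1.2 = 0.521 km⁻¹

0.000521 m⁻¹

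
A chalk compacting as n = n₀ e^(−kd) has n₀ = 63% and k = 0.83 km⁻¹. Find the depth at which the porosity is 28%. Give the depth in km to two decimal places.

Invert Athy's law: d = ln(n₀/n) / k
d = ln(0.63/0.28) / 0.83 = ln(2.25) / 0.83 = 0.8109 / 0.83 = 0.977 km

0.98 km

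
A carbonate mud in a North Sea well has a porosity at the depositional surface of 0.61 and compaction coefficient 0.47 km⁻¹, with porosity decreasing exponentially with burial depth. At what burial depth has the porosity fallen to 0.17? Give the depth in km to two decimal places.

Invert Athy's law: z = ln(n₀/n) / k
z = ln(0.61/0.17) / 0.47 = ln(3.588) / 0.47 = 1.2777 / 0.47 = 2.718 km

2.72 km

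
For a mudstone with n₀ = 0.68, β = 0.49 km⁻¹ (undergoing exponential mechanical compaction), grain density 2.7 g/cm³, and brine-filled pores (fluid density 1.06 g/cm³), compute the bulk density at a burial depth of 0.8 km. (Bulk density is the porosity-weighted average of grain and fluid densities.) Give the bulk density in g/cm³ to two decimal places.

1.95 g/cm³

Porosity at depth: n = 0.68·exp(−0.49×0.8) = 0.68×0.6757 = 0.4595
Bulk density: ρ_b = (1−n)ρ_g + n·ρ_f = 0.5405×2.7 + 0.4595×1.06
       = 1.459 + 0.487 = 1.946 g/cm³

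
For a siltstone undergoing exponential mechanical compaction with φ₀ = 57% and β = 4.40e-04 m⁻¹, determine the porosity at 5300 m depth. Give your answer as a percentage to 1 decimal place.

Working in km (1 km = 1000 m; β in km⁻¹ = β in m⁻¹ × 1000):
φ = φ₀·exp(−β·Z) = 0.57 × exp(−0.44 × 5.3) = 0.57 × exp(−2.332)
  = 0.57 × 0.0971 = 0.0553

5.5%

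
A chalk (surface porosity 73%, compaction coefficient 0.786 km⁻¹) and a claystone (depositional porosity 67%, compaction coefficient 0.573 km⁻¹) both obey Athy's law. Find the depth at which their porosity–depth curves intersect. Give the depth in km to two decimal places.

Set φ₀ₐ e^(−βₐd) = φ₀ᵦ e^(−βᵦd) ⇒ ln(φ₀ₐ/φ₀ᵦ) = (βₐ − βᵦ)·d
d = ln(0.73/0.67) / (0.786 − 0.573) = 0.0858 / 0.213 = 0.403 km

0.40 km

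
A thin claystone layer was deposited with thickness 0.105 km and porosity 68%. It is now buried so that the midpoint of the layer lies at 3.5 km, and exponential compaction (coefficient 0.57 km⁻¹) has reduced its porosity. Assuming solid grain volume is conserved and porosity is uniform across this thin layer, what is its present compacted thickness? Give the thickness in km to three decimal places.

0.037 km

Porosity at 3.5 km: φ = 0.68·exp(−0.57×3.5) = 0.0925
Solid-volume conservation: h(1−φ) = h₀(1−φ₀) ⇒ h = h₀·(1−φ₀)/(1−φ)
h = 0.105 × (1 − 0.68)/(1 − 0.0925) = 0.105 × 0.3526 = 0.0370 km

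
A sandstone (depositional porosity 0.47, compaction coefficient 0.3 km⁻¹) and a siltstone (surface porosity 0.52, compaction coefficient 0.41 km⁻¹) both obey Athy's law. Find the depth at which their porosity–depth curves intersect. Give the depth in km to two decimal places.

0.92 km

Set φ₀ₐ e^(−kₐz) = φ₀ᵦ e^(−kᵦz) ⇒ ln(φ₀ₐ/φ₀ᵦ) = (kₐ − kᵦ)·z
z = ln(0.47/0.52) / (0.3 − 0.41) = -0.1011 / -0.11 = 0.919 km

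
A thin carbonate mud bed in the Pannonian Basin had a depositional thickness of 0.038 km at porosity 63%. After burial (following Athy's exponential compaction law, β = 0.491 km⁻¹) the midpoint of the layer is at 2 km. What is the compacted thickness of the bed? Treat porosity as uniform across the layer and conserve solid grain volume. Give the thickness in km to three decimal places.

Porosity at 2 km: n = 0.63·exp(−0.491×2) = 0.2360
Solid-volume conservation: h(1−n) = h₀(1−n₀) ⇒ h = h₀·(1−n₀)/(1−n)
h = 0.038 × (1 − 0.63)/(1 − 0.2360) = 0.038 × 0.4843 = 0.0184 km

0.018 km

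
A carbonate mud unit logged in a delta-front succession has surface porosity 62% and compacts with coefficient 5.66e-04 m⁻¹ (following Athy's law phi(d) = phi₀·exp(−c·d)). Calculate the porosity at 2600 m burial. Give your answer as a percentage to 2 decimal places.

14.23%

Working in km (1 km = 1000 m; c in km⁻¹ = c in m⁻¹ × 1000):
phi = phi₀·exp(−c·d) = 0.62 × exp(−0.566 × 2.6) = 0.62 × exp(−1.472)
  = 0.62 × 0.2296 = 0.1423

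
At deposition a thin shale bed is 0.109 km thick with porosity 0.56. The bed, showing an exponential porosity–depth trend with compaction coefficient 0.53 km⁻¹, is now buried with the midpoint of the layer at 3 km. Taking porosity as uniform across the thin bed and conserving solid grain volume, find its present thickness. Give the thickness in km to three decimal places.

Porosity at 3 km: n = 0.56·exp(−0.53×3) = 0.1142
Solid-volume conservation: h(1−n) = h₀(1−n₀) ⇒ h = h₀·(1−n₀)/(1−n)
h = 0.109 × (1 − 0.56)/(1 − 0.1142) = 0.109 × 0.4967 = 0.0541 km

0.054 km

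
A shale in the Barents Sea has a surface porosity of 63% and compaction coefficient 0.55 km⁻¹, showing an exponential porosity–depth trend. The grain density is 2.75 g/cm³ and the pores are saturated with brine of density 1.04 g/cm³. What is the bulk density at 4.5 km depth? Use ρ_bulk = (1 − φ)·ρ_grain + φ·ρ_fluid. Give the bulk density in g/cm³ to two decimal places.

Porosity at depth: n = 0.63·exp(−0.55×4.5) = 0.63×0.0842 = 0.0530
Bulk density: ρ_b = (1−n)ρ_g + n·ρ_f = 0.9470×2.75 + 0.0530×1.04
       = 2.604 + 0.055 = 2.659 g/cm³

2.66 g/cm³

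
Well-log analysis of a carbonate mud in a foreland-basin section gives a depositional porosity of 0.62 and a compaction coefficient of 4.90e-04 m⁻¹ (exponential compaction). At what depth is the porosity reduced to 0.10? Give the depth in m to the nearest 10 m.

Working in km (1 km = 1000 m; k in km⁻¹ = k in m⁻¹ × 1000):
Invert Athy's law: Z = ln(n₀/n) / k
Z = ln(0.62/0.1) / 0.49 = ln(6.2) / 0.49 = 1.8245 / 0.49 = 3.724 km

3720 m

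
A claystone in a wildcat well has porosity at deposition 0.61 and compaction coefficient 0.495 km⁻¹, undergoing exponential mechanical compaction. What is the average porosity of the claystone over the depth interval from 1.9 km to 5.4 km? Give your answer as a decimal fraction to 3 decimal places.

0.113

⟨n⟩ = (1/(Z₂−Z₁)) ∫ n₀ e^(−kZ) dZ = n₀·(e^(−k·Z₁) − e^(−k·Z₂)) / (k·(Z₂−Z₁))
e^(−0.495×1.9) = 0.3904; e^(−0.495×5.4) = 0.0690
⟨n⟩ = 0.61 × (0.3904 − 0.0690) / (0.495 × 3.5) = 0.61 × 0.1855 = 0.1132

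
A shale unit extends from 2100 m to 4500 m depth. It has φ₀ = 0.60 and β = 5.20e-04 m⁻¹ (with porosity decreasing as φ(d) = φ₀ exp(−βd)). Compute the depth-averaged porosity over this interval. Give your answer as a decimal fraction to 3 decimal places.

Working in km (1 km = 1000 m; β in km⁻¹ = β in m⁻¹ × 1000):
⟨φ⟩ = (1/(d₂−d₁)) ∫ φ₀ e^(−βd) dd = φ₀·(e^(−β·d₁) − e^(−β·d₂)) / (β·(d₂−d₁))
e^(−0.52×2.1) = 0.3355; e^(−0.52×4.5) = 0.0963
⟨φ⟩ = 0.6 × (0.3355 − 0.0963) / (0.52 × 2.4) = 0.6 × 0.1917 = 0.1150

0.115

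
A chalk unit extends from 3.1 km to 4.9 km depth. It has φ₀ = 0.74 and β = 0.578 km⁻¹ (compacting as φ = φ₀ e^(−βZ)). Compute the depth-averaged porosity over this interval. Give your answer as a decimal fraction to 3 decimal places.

0.077

⟨φ⟩ = (1/(Z₂−Z₁)) ∫ φ₀ e^(−βZ) dZ = φ₀·(e^(−β·Z₁) − e^(−β·Z₂)) / (β·(Z₂−Z₁))
e^(−0.578×3.1) = 0.1667; e^(−0.578×4.9) = 0.0589
⟨φ⟩ = 0.74 × (0.1667 − 0.0589) / (0.578 × 1.8) = 0.74 × 0.1036 = 0.0767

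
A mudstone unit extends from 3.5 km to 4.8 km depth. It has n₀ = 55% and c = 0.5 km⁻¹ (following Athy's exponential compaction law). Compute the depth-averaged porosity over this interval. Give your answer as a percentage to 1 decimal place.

7.0%

⟨n⟩ = (1/(d₂−d₁)) ∫ n₀ e^(−cd) dd = n₀·(e^(−c·d₁) − e^(−c·d₂)) / (c·(d₂−d₁))
e^(−0.5×3.5) = 0.1738; e^(−0.5×4.8) = 0.0907
⟨n⟩ = 0.55 × (0.1738 − 0.0907) / (0.5 × 1.3) = 0.55 × 0.1278 = 0.0703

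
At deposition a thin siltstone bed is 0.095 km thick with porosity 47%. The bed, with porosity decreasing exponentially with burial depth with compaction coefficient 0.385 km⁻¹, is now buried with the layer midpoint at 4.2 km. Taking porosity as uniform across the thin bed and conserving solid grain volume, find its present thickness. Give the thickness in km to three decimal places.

Porosity at 4.2 km: φ = 0.47·exp(−0.385×4.2) = 0.0933
Solid-volume conservation: h(1−φ) = h₀(1−φ₀) ⇒ h = h₀·(1−φ₀)/(1−φ)
h = 0.095 × (1 − 0.47)/(1 − 0.0933) = 0.095 × 0.5845 = 0.0555 km

0.056 km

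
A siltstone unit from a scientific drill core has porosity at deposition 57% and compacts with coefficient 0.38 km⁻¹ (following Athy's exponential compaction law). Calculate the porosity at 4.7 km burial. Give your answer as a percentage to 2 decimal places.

9.55%

phi = phi₀·exp(−k·d) = 0.57 × exp(−0.38 × 4.7) = 0.57 × exp(−1.786)
  = 0.57 × 0.1676 = 0.0955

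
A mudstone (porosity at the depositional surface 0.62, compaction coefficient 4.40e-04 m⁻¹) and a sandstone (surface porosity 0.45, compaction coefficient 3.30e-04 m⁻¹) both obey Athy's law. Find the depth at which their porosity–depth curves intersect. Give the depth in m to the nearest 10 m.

Working in km (1 km = 1000 m; β in km⁻¹ = β in m⁻¹ × 1000):
Set phi₀ₐ e^(−βₐZ) = phi₀ᵦ e^(−βᵦZ) ⇒ ln(phi₀ₐ/phi₀ᵦ) = (βₐ − βᵦ)·Z
Z = ln(0.62/0.45) / (0.44 − 0.33) = 0.3205 / 0.11 = 2.913 km

2910 m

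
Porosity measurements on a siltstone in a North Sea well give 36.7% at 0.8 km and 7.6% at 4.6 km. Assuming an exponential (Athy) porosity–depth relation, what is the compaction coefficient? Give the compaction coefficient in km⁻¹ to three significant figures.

0.414 km⁻¹

Athy: φ(z) = φ₀ e^(−βz) ⇒ φ₁/φ₂ = e^{β(z₂−z₁)} ⇒ β = ln(φ₁/φ₂)/(z₂−z₁)
β = ln(0.367/0.076) / (4.6 − 0.8) = ln(4.829) / 3.8 = 1.5746 / 3.8 = 0.4144 km⁻¹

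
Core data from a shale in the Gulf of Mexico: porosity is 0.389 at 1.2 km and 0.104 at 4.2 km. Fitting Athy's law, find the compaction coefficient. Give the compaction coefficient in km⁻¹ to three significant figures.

0.440 km⁻¹

Athy: φ(z) = φ₀ e^(−cz) ⇒ φ₁/φ₂ = e^{c(z₂−z₁)} ⇒ c = ln(φ₁/φ₂)/(z₂−z₁)
c = ln(0.389/0.104) / (4.2 − 1.2) = ln(3.74) / 3 = 1.3192 / 3 = 0.4397 km⁻¹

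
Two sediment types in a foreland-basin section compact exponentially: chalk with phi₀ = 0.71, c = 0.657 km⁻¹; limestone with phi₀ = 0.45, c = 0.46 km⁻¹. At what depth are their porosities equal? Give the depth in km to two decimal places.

Set phi₀ₐ e^(−cₐZ) = phi₀ᵦ e^(−cᵦZ) ⇒ ln(phi₀ₐ/phi₀ᵦ) = (cₐ − cᵦ)·Z
Z = ln(0.71/0.45) / (0.657 − 0.46) = 0.4560 / 0.197 = 2.315 km

2.31 km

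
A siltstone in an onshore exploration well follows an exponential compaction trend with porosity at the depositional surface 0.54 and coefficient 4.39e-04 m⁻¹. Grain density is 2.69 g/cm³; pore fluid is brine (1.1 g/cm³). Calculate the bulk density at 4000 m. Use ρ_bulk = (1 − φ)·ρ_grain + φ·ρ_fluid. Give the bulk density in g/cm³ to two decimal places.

2.54 g/cm³

Working in km (1 km = 1000 m; β in km⁻¹ = β in m⁻¹ × 1000):
Porosity at depth: n = 0.54·exp(−0.439×4) = 0.54×0.1727 = 0.0933
Bulk density: ρ_b = (1−n)ρ_g + n·ρ_f = 0.9067×2.69 + 0.0933×1.1
       = 2.439 + 0.103 = 2.542 g/cm³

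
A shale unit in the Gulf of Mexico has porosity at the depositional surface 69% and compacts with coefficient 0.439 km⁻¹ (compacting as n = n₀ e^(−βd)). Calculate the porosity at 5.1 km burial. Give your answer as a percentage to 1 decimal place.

n = n₀·exp(−β·d) = 0.69 × exp(−0.439 × 5.1) = 0.69 × exp(−2.239)
  = 0.69 × 0.1066 = 0.0735

7.4%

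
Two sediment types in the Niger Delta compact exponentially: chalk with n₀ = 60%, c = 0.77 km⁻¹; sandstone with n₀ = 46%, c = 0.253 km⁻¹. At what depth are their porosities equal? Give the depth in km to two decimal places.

0.51 km

Set n₀ₐ e^(−cₐz) = n₀ᵦ e^(−cᵦz) ⇒ ln(n₀ₐ/n₀ᵦ) = (cₐ − cᵦ)·z
z = ln(0.6/0.46) / (0.77 − 0.253) = 0.2657 / 0.517 = 0.514 km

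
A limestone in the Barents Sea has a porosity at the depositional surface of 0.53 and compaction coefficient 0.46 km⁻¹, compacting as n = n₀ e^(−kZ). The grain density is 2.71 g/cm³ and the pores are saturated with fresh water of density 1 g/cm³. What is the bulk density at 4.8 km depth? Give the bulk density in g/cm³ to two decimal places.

2.61 g/cm³

Porosity at depth: n = 0.53·exp(−0.46×4.8) = 0.53×0.1099 = 0.0583
Bulk density: ρ_b = (1−n)ρ_g + n·ρ_f = 0.9417×2.71 + 0.0583×1
       = 2.552 + 0.058 = 2.610 g/cm³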